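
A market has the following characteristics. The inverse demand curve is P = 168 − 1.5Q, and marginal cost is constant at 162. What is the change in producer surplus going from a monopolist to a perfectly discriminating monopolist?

The monopolist equates marginal revenue to marginal cost: 168 − 3Q = 162, so Q = 2. From demand, P = 165.
PS = (165 − 162)·2 = 6.
Under first-degree price discrimination the firm charges each unit its demand price and produces up to where P = MC, i.e. Q = 4. Consumer surplus is zero; producer surplus equals total surplus.
PS = ½·(168 − 162)·4 = 12.
Change in producer surplus: 12 − 6 = 6.

PS rises by 6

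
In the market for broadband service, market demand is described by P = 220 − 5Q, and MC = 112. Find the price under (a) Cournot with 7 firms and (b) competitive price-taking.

In a 7-firm Cournot equilibrium, symmetry and the first-order condition give q = (220 − 112)/(40) = 2.7. So Q = 18.9 and P = 125.5.
Under competition P = MC = 112, so Q = (220 − 112)/5 = 21.6.

Cournot: P = 125.5; Competition: P = 112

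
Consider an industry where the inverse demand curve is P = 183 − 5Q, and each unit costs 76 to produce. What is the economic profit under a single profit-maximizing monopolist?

Profit = 572.45

Monopoly sets MR = MC: 183 − 10Q = 76 ⇒ Q = 10.7, P = 183 − 5·10.7 = 129.5.
Profit = (129.5 − 76)·10.7 = 572.45.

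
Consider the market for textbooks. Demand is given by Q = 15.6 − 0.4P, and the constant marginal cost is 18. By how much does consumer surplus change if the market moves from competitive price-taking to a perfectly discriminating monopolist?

Consumer surplus falls by 88.2

Inverting demand: P = 39 − 2.5Q.
Perfect competition: P = MC = 18, so 39 − 2.5Q = 18 and Q = 8.4.
CS = ½·(39 − 18)·8.4 = 88.2.
A perfectly discriminating monopolist sells every unit with P(Q) ≥ MC(Q), so output equals the competitive quantity Q = 8.4. Each buyer pays their reservation price, so CS = 0 and the firm captures all surplus.
CS = 0.
Change in consumer surplus: 0 − 88.2 = −88.2.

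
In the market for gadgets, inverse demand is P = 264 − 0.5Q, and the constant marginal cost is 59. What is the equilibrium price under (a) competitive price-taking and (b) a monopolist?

Competition: P = 59; Monopoly: P = 161.5

Perfect competition: P = MC = 59, so 264 − 0.5Q = 59 and Q = 410.
The monopolist equates marginal revenue to marginal cost: 264 − Q = 59, so Q = 205. From demand, P = 161.5.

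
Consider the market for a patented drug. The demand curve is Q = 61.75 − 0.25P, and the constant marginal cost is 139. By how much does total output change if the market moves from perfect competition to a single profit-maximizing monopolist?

Q falls by 13.5

Inverting demand: P = 247 − 4Q.
Competitive firms price at marginal cost: P = 139, giving Q = 27.
A monopolist chooses Q where MR = MC. MR = 247 − 8Q; setting this equal to 139 gives Q = 13.5 and P = 193.
Change in total output: 13.5 − 27 = −13.5.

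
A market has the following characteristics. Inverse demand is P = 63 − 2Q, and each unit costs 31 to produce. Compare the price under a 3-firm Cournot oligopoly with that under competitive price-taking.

Cournot: P = 39; Competition: P = 31

With 3 symmetric Cournot firms, each firm's FOC gives 63 − 8q = 31, so q = 4, Q = 3·4 = 12, and P = 39.
Under competition P = MC = 31, so Q = (63 − 31)/2 = 16.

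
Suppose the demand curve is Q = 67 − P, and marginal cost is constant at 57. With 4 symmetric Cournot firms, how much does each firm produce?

q_i = 2

Inverting demand: P = 67 − Q.
With 4 symmetric Cournot firms, each firm's FOC gives 67 − 5q = 57, so q = 2, Q = 4·2 = 8, and P = 59.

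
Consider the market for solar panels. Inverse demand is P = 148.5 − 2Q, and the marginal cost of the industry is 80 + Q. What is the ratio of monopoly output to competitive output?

Q_m/Q_c = 0.6

The monopolist equates marginal revenue to marginal cost: 148.5 − 4Q = 80 + Q, so Q = 13.7. From demand, P = 121.1.
Under competition P = MC: 148.5 − 2Q = 80 + Q ⇒ Q = 137/6, P = 617/6.
Ratio Q_m/Q_c = 13.7/(137/6) = 0.6.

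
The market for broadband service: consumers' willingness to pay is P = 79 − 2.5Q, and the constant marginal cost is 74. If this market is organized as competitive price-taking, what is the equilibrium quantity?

Q = 2

Under competition P = MC = 74, so Q = (79 − 74)/2.5 = 2.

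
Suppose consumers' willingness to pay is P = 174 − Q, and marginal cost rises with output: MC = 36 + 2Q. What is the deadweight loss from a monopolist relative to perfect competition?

DWL = 198.375

Under competition P = MC: 174 − Q = 36 + 2Q ⇒ Q = 46, P = 128.
Monopoly sets MR = MC: 174 − 2Q = 36 + 2Q ⇒ Q = 34.5, P = 174 − 34.5 = 139.5.
CS = ½·(174 − 128)·46 = 1058; PS = (128·46 − 36·46 − ½·2·46²) = 2116; TS = 3174.
CS = ½·(174 − 139.5)·34.5 = 595.125; PS = (139.5·34.5 − 36·34.5 − ½·2·34.5²) = 2380.5; TS = 2975.625.
DWL = 3174 − 2975.625 = 198.375.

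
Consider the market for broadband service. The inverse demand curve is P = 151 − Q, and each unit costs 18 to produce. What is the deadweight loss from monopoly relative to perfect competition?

DWL = 2211.125

Under competition P = MC = 18, so Q = (151 − 18)/1 = 133.
The monopolist equates marginal revenue to marginal cost: 151 − 2Q = 18, so Q = 66.5. From demand, P = 84.5.
DWL is the triangle between Q = 66.5 and Q = 133: ½·(133 − 66.5)·(84.5 − 18) = 2211.125.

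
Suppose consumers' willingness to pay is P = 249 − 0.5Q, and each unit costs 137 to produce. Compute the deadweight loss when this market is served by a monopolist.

DWL = 3136

Under competition P = MC = 137, so Q = (249 − 137)/0.5 = 224.
A monopolist chooses Q where MR = MC. MR = 249 − Q; setting this equal to 137 gives Q = 112 and P = 193.
DWL is the triangle between Q = 112 and Q = 224: ½·(224 − 112)·(193 − 137) = 3136.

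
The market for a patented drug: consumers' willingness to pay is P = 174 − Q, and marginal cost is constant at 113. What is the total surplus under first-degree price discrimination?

With perfect price discrimination, output is the efficient level Q = 61 (where demand meets MC), but every buyer pays their willingness to pay: CS = 0 and PS = total surplus.
TS = 1860.5 (equal to competitive TS).

TS = 1860.5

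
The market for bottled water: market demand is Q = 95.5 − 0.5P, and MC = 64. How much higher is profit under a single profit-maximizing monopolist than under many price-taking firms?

Inverting demand: P = 191 − 2Q.
Under competition P = MC = 64, so Q = (191 − 64)/2 = 63.5.
Profit = (64 − 64)·63.5 = 0.
The monopolist equates marginal revenue to marginal cost: 191 − 4Q = 64, so Q = 31.75. From demand, P = 127.5.
Profit = (127.5 − 64)·31.75 = 2016.125.
Change in profit: 2016.125 − 0 = 2016.125.

Profit rises by 2016.125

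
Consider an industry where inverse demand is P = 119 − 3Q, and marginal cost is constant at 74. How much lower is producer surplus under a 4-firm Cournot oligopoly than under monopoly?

The monopolist equates marginal revenue to marginal cost: 119 − 6Q = 74, so Q = 7.5. From demand, P = 96.5.
PS = (96.5 − 74)·7.5 = 168.75.
Cournot with 4 identical firms: the symmetric best-response condition is 119 − 15q = 74. Each firm produces q = 3, total output Q = 12, price P = 83.
PS = (83 − 74)·12 = 108.
Change in producer surplus: 108 − 168.75 = −60.75.

Producer surplus falls by 60.75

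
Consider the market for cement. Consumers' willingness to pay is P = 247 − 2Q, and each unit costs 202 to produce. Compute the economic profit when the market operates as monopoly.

Profit = 253.125

The monopolist equates marginal revenue to marginal cost: 247 − 4Q = 202, so Q = 11.25. From demand, P = 224.5.
Profit = (224.5 − 202)·11.25 = 253.125.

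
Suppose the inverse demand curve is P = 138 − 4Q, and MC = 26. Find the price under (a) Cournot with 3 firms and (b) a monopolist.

Cournot with 3 identical firms: the symmetric best-response condition is 138 − 16q = 26. Each firm produces q = 7, total output Q = 21, price P = 54.
Monopoly sets MR = MC: 138 − 8Q = 26 ⇒ Q = 14, P = 138 − 4·14 = 82.

Cournot: P = 54; Monopoly: P = 82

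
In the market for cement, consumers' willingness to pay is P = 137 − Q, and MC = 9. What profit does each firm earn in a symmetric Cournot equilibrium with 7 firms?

Cournot with 7 identical firms: the symmetric best-response condition is 137 − 8q = 9. Each firm produces q = 16, total output Q = 112, price P = 25.
Each firm's profit = (25 − 9)·16 = 256.

π_i = 256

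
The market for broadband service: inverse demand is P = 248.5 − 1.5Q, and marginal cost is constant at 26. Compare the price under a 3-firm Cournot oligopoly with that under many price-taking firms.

Cournot: P = 81.625; Competition: P = 26

In a 3-firm Cournot equilibrium, symmetry and the first-order condition give q = (248.5 − 26)/(6) = 445/12. So Q = 111.25 and P = 81.625.
Competitive firms price at marginal cost: P = 26, giving Q = 445/3.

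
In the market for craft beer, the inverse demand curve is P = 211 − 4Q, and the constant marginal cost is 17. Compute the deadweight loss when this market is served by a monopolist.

DWL = 1176.125

Under competition P = MC = 17, so Q = (211 − 17)/4 = 48.5.
Monopoly sets MR = MC: 211 − 8Q = 17 ⇒ Q = 24.25, P = 211 − 4·24.25 = 114.
DWL is the triangle between Q = 24.25 and Q = 48.5: ½·(48.5 − 24.25)·(114 − 17) = 1176.125.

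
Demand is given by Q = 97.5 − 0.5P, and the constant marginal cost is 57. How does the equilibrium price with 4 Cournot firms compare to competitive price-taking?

Inverting demand: P = 195 − 2Q.
With 4 symmetric Cournot firms, each firm's FOC gives 195 − 10q = 57, so q = 13.8, Q = 4·13.8 = 55.2, and P = 84.6.
Perfect competition: P = MC = 57, so 195 − 2Q = 57 and Q = 69.

Cournot: P = 84.6; Competition: P = 57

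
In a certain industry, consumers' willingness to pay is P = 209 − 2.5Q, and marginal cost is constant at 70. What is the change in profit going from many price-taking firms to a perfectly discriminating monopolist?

Under competition P = MC = 70, so Q = (209 − 70)/2.5 = 55.6.
Profit = (70 − 70)·55.6 = 0.
A perfectly discriminating monopolist sells every unit with P(Q) ≥ MC(Q), so output equals the competitive quantity Q = 55.6. Each buyer pays their reservation price, so CS = 0 and the firm captures all surplus.
PS equals the full surplus area, 3864.2. Profit = 3864.2 = 3864.2.
Change in profit: 3864.2 − 0 = 3864.2.

Profit rises by 3864.2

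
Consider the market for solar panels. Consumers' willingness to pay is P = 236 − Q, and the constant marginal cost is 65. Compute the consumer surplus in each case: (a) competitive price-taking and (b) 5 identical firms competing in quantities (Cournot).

Competition: CS = 14620.5; Cournot: CS = 10153.125

Competitive firms price at marginal cost: P = 65, giving Q = 171.
CS = ½·(236 − 65)·171 = 14620.5.
Cournot with 5 identical firms: the symmetric best-response condition is 236 − 6q = 65. Each firm produces q = 28.5, total output Q = 142.5, price P = 93.5.
CS = ½·(236 − 93.5)·142.5 = 10153.125.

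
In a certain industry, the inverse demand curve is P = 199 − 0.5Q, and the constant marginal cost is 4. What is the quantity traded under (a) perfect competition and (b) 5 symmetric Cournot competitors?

Competition: Q = 390; Cournot: Q = 325

Competitive firms price at marginal cost: P = 4, giving Q = 390.
Cournot with 5 identical firms: the symmetric best-response condition is 199 − 3q = 4. Each firm produces q = 65, total output Q = 325, price P = 36.5.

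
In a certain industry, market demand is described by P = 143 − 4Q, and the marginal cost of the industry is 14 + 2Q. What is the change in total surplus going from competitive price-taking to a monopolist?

Competitive equilibrium sets price equal to marginal cost: 143 − 4Q = 14 + 2Q, so Q = 21.5 and P = 57.
CS = ½·(143 − 57)·21.5 = 924.5; PS = (57·21.5 − 14·21.5 − ½·2·21.5²) = 462.25; TS = 1386.75.
Monopoly sets MR = MC: 143 − 8Q = 14 + 2Q ⇒ Q = 12.9, P = 143 − 4·12.9 = 91.4.
CS = ½·(143 − 91.4)·12.9 = 332.82; PS = (91.4·12.9 − 14·12.9 − ½·2·12.9²) = 832.05; TS = 1164.87.
Change in total surplus: 1164.87 − 1386.75 = −221.88.

TS falls by 221.88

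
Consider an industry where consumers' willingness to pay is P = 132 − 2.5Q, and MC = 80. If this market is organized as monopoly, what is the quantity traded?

Q = 10.4

A monopolist chooses Q where MR = MC. MR = 132 − 5Q; setting this equal to 80 gives Q = 10.4 and P = 106.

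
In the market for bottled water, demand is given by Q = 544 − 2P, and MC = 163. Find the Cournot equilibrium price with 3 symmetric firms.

P = 190.25

Inverting demand: P = 272 − 0.5Q.
With 3 symmetric Cournot firms, each firm's FOC gives 272 − 2q = 163, so q = 54.5, Q = 3·54.5 = 163.5, and P = 190.25.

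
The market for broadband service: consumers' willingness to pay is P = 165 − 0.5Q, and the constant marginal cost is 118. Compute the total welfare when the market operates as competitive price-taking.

TS = 2209

Perfect competition: P = MC = 118, so 165 − 0.5Q = 118 and Q = 94.
CS = ½·(165 − 118)·94 = 2209; PS = (118 − 118)·94 = 0; TS = 2209.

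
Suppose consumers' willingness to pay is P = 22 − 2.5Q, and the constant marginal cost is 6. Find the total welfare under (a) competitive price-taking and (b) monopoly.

Competition: TS = 51.2; Monopoly: TS = 38.4

Competitive firms price at marginal cost: P = 6, giving Q = 6.4.
CS = ½·(22 − 6)·6.4 = 51.2; PS = (6 − 6)·6.4 = 0; TS = 51.2.
The monopolist equates marginal revenue to marginal cost: 22 − 5Q = 6, so Q = 3.2. From demand, P = 14.
CS = ½·(22 − 14)·3.2 = 12.8; PS = (14 − 6)·3.2 = 25.6; TS = 38.4.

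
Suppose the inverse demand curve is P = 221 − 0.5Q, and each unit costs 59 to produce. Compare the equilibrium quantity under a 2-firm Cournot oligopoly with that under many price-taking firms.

Cournot: Q = 216; Competition: Q = 324

With 2 symmetric Cournot firms, each firm's FOC gives 221 − 1.5q = 59, so q = 108, Q = 2·108 = 216, and P = 113.
Competitive firms price at marginal cost: P = 59, giving Q = 324.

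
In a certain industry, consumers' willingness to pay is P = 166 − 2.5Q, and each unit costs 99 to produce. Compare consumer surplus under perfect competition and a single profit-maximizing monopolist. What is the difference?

Consumer surplus falls by 673.35

Under competition P = MC = 99, so Q = (166 − 99)/2.5 = 26.8.
CS = ½·(166 − 99)·26.8 = 897.8.
A monopolist chooses Q where MR = MC. MR = 166 − 5Q; setting this equal to 99 gives Q = 13.4 and P = 132.5.
CS = ½·(166 − 132.5)·13.4 = 224.45.
Change in consumer surplus: 224.45 − 897.8 = −673.35.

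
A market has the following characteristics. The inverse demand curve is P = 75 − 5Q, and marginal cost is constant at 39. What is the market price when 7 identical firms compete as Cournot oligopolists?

Cournot with 7 identical firms: the symmetric best-response condition is 75 − 40q = 39. Each firm produces q = 0.9, total output Q = 6.3, price P = 43.5.

P = 43.5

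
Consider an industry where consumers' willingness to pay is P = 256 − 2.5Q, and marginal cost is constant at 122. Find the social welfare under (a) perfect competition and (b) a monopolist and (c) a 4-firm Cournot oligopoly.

Competition: TS = 3591.2; Monopoly: TS = 2693.4; Cournot: TS = 3447.552

Perfect competition: P = MC = 122, so 256 − 2.5Q = 122 and Q = 53.6.
CS = ½·(256 − 122)·53.6 = 3591.2; PS = (122 − 122)·53.6 = 0; TS = 3591.2.
A monopolist chooses Q where MR = MC. MR = 256 − 5Q; setting this equal to 122 gives Q = 26.8 and P = 189.
CS = ½·(256 − 189)·26.8 = 897.8; PS = (189 − 122)·26.8 = 1795.6; TS = 2693.4.
Cournot with 4 identical firms: the symmetric best-response condition is 256 − 12.5q = 122. Each firm produces q = 10.72, total output Q = 42.88, price P = 148.8.
CS = ½·(256 − 148.8)·42.88 = 2298.368; PS = (148.8 − 122)·42.88 = 1149.184; TS = 3447.552.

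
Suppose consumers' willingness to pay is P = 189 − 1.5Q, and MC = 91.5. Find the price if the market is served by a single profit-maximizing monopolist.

P = 140.25

The monopolist equates marginal revenue to marginal cost: 189 − 3Q = 91.5, so Q = 32.5. From demand, P = 140.25.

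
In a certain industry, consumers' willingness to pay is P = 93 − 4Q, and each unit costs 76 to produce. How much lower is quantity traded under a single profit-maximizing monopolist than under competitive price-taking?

Competitive firms price at marginal cost: P = 76, giving Q = 4.25.
Monopoly sets MR = MC: 93 − 8Q = 76 ⇒ Q = 2.125, P = 93 − 4·2.125 = 84.5.
Change in quantity traded: 2.125 − 4.25 = −2.125.

Quantity traded falls by 2.125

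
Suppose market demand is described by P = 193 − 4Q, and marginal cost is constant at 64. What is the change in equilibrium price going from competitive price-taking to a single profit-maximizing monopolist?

Equilibrium price rises by 64.5

Under competition P = MC = 64, so Q = (193 − 64)/4 = 32.25.
A monopolist chooses Q where MR = MC. MR = 193 − 8Q; setting this equal to 64 gives Q = 16.125 and P = 128.5.
Change in equilibrium price: 128.5 − 64 = 64.5.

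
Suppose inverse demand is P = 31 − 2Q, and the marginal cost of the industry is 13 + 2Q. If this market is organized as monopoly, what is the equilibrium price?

P = 25

A monopolist chooses Q where MR = MC. MR = 31 − 4Q; setting this equal to 13 + 2Q gives Q = 3 and P = 25.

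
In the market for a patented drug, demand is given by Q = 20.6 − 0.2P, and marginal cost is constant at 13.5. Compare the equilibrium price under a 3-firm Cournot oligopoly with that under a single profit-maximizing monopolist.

Inverting demand: P = 103 − 5Q.
With 3 symmetric Cournot firms, each firm's FOC gives 103 − 20q = 13.5, so q = 4.475, Q = 3·4.475 = 13.425, and P = 35.875.
Monopoly sets MR = MC: 103 − 10Q = 13.5 ⇒ Q = 8.95, P = 103 − 5·8.95 = 58.25.

Cournot: P = 35.875; Monopoly: P = 58.25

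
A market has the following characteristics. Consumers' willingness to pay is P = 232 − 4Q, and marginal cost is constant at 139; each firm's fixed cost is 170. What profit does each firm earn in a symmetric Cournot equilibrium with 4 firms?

With 4 symmetric Cournot firms, each firm's FOC gives 232 − 20q = 139, so q = 4.65, Q = 4·4.65 = 18.6, and P = 157.6.
Each firm's profit = (157.6 − 139)·4.65 − 170 = −83.51.

π_i = −83.51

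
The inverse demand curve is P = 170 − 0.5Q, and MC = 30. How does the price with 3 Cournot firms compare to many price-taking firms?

Cournot: P = 65; Competition: P = 30

Cournot with 3 identical firms: the symmetric best-response condition is 170 − 2q = 30. Each firm produces q = 70, total output Q = 210, price P = 65.
Under competition P = MC = 30, so Q = (170 − 30)/0.5 = 280.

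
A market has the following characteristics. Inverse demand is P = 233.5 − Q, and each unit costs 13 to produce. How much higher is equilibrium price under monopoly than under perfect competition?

Competitive firms price at marginal cost: P = 13, giving Q = 220.5.
A monopolist chooses Q where MR = MC. MR = 233.5 − 2Q; setting this equal to 13 gives Q = 110.25 and P = 123.25.
Change in equilibrium price: 123.25 − 13 = 110.25.

P rises by 110.25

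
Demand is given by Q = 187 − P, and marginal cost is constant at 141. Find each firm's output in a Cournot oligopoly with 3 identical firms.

Inverting demand: P = 187 − Q.
Cournot with 3 identical firms: the symmetric best-response condition is 187 − 4q = 141. Each firm produces q = 11.5, total output Q = 34.5, price P = 152.5.

q_i = 11.5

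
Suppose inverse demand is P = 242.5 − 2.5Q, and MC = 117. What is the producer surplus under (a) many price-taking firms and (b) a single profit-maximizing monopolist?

Competition: PS = 0; Monopoly: PS = 1575.025

Under competition P = MC = 117, so Q = (242.5 − 117)/2.5 = 50.2.
PS = (117 − 117)·50.2 = 0.
Monopoly sets MR = MC: 242.5 − 5Q = 117 ⇒ Q = 25.1, P = 242.5 − 2.5·25.1 = 179.75.
PS = (179.75 − 117)·25.1 = 1575.025.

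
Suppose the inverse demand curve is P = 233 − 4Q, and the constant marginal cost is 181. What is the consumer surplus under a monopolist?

CS = 84.5

A monopolist chooses Q where MR = MC. MR = 233 − 8Q; setting this equal to 181 gives Q = 6.5 and P = 207.
CS = ½·(233 − 207)·6.5 = 84.5.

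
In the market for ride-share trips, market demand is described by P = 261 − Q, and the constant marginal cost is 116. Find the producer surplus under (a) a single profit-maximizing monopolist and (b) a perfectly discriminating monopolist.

Monopoly: PS = 5256.25; Perfect PD: PS = 10512.5

Monopoly sets MR = MC: 261 − 2Q = 116 ⇒ Q = 72.5, P = 261 − 72.5 = 188.5.
PS = (188.5 − 116)·72.5 = 5256.25.
With perfect price discrimination, output is the efficient level Q = 145 (where demand meets MC), but every buyer pays their willingness to pay: CS = 0 and PS = total surplus.
PS = ½·(261 − 116)·145 = 10512.5.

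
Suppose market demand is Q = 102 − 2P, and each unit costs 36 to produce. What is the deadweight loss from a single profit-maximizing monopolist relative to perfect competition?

Inverting demand: P = 51 − 0.5Q.
Perfect competition: P = MC = 36, so 51 − 0.5Q = 36 and Q = 30.
The monopolist equates marginal revenue to marginal cost: 51 − Q = 36, so Q = 15. From demand, P = 43.5.
DWL is the triangle between Q = 15 and Q = 30: ½·(30 − 15)·(43.5 − 36) = 56.25.

DWL = 56.25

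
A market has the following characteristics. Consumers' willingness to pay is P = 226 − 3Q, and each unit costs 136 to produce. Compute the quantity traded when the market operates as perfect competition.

Perfect competition: P = MC = 136, so 226 − 3Q = 136 and Q = 30.

Q = 30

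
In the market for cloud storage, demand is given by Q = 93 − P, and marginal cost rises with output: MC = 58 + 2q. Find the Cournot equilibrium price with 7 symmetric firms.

Inverting demand: P = 93 − Q.
In a 7-firm Cournot equilibrium, symmetry and the first-order condition give q = (93 − 58)/(10) = 3.5. So Q = 24.5 and P = 68.5.

P = 68.5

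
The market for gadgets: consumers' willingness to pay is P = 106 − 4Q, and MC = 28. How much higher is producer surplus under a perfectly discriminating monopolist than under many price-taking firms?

PS rises by 760.5

Under competition P = MC = 28, so Q = (106 − 28)/4 = 19.5.
PS = (28 − 28)·19.5 = 0.
Under first-degree price discrimination the firm charges each unit its demand price and produces up to where P = MC, i.e. Q = 19.5. Consumer surplus is zero; producer surplus equals total surplus.
PS = ½·(106 − 28)·19.5 = 760.5.
Change in producer surplus: 760.5 − 0 = 760.5.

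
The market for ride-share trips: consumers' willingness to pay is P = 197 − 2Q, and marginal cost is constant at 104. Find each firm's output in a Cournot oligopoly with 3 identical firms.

In a 3-firm Cournot equilibrium, symmetry and the first-order condition give q = (197 − 104)/(8) = 11.625. So Q = 34.875 and P = 127.25.

q_i = 11.625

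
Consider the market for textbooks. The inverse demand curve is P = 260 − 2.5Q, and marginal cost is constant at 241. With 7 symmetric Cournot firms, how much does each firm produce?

With 7 symmetric Cournot firms, each firm's FOC gives 260 − 20q = 241, so q = 0.95, Q = 7·0.95 = 6.65, and P = 243.375.

q_i = 0.95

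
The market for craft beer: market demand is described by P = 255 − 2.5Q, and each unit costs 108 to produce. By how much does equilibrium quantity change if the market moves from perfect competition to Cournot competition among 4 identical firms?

Under competition P = MC = 108, so Q = (255 − 108)/2.5 = 58.8.
With 4 symmetric Cournot firms, each firm's FOC gives 255 − 12.5q = 108, so q = 11.76, Q = 4·11.76 = 47.04, and P = 137.4.
Change in equilibrium quantity: 47.04 − 58.8 = −11.76.

Q falls by 11.76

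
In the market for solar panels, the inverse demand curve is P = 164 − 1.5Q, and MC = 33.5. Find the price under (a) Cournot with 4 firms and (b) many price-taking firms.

Cournot: P = 59.6; Competition: P = 33.5

Cournot with 4 identical firms: the symmetric best-response condition is 164 − 7.5q = 33.5. Each firm produces q = 17.4, total output Q = 69.6, price P = 59.6.
Competitive firms price at marginal cost: P = 33.5, giving Q = 87.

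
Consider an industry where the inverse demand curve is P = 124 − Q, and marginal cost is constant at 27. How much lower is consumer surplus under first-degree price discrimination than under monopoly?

Monopoly sets MR = MC: 124 − 2Q = 27 ⇒ Q = 48.5, P = 124 − 48.5 = 75.5.
CS = ½·(124 − 75.5)·48.5 = 1176.125.
Under first-degree price discrimination the firm charges each unit its demand price and produces up to where P = MC, i.e. Q = 97. Consumer surplus is zero; producer surplus equals total surplus.
CS = 0.
Change in consumer surplus: 0 − 1176.125 = −1176.125.

CS falls by 1176.125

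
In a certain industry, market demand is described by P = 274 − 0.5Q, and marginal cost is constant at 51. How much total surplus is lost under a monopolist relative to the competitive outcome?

Under competition P = MC = 51, so Q = (274 − 51)/0.5 = 446.
The monopolist equates marginal revenue to marginal cost: 274 − Q = 51, so Q = 223. From demand, P = 162.5.
DWL is the triangle between Q = 223 and Q = 446: ½·(446 − 223)·(162.5 − 51) = 12432.25.

DWL = 12432.25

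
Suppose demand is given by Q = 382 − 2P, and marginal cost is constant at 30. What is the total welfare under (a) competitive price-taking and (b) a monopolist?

Inverting demand: P = 191 − 0.5Q.
Perfect competition: P = MC = 30, so 191 − 0.5Q = 30 and Q = 322.
CS = ½·(191 − 30)·322 = 25921; PS = (30 − 30)·322 = 0; TS = 25921.
A monopolist chooses Q where MR = MC. MR = 191 − Q; setting this equal to 30 gives Q = 161 and P = 110.5.
CS = ½·(191 − 110.5)·161 = 6480.25; PS = (110.5 − 30)·161 = 12960.5; TS = 19440.75.

Competition: TS = 25921; Monopoly: TS = 19440.75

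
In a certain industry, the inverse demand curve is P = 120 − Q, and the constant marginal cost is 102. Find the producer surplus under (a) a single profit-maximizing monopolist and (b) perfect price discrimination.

A monopolist chooses Q where MR = MC. MR = 120 − 2Q; setting this equal to 102 gives Q = 9 and P = 111.
PS = (111 − 102)·9 = 81.
Under first-degree price discrimination the firm charges each unit its demand price and produces up to where P = MC, i.e. Q = 18. Consumer surplus is zero; producer surplus equals total surplus.
PS = ½·(120 − 102)·18 = 162.

Monopoly: PS = 81; Perfect PD: PS = 162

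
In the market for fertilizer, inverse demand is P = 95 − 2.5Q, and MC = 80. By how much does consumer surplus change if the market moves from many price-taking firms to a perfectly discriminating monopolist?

Consumer surplus falls by 45

Competitive firms price at marginal cost: P = 80, giving Q = 6.
CS = ½·(95 − 80)·6 = 45.
A perfectly discriminating monopolist sells every unit with P(Q) ≥ MC(Q), so output equals the competitive quantity Q = 6. Each buyer pays their reservation price, so CS = 0 and the firm captures all surplus.
CS = 0.
Change in consumer surplus: 0 − 45 = −45.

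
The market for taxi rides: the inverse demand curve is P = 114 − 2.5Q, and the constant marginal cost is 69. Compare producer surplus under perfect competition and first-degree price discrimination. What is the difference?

PS rises by 405

Competitive firms price at marginal cost: P = 69, giving Q = 18.
PS = (69 − 69)·18 = 0.
With perfect price discrimination, output is the efficient level Q = 18 (where demand meets MC), but every buyer pays their willingness to pay: CS = 0 and PS = total surplus.
PS = ½·(114 − 69)·18 = 405.
Change in producer surplus: 405 − 0 = 405.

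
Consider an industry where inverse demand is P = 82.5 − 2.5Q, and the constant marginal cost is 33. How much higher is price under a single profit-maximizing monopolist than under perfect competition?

P rises by 24.75

Under competition P = MC = 33, so Q = (82.5 − 33)/2.5 = 19.8.
Monopoly sets MR = MC: 82.5 − 5Q = 33 ⇒ Q = 9.9, P = 82.5 − 2.5·9.9 = 57.75.
Change in price: 57.75 − 33 = 24.75.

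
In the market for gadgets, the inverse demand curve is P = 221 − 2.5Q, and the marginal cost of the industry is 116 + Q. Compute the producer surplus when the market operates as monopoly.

Monopoly sets MR = MC: 221 − 5Q = 116 + Q ⇒ Q = 17.5, P = 221 − 2.5·17.5 = 177.25.
PS = P·Q − VC(Q) = 177.25·17.5 − (116·17.5 + ½·1·17.5²) = 918.75.

PS = 918.75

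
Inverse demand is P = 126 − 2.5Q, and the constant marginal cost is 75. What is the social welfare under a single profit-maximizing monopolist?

A monopolist chooses Q where MR = MC. MR = 126 − 5Q; setting this equal to 75 gives Q = 10.2 and P = 100.5.
CS = ½·(126 − 100.5)·10.2 = 130.05; PS = (100.5 − 75)·10.2 = 260.1; TS = 390.15.

TS = 390.15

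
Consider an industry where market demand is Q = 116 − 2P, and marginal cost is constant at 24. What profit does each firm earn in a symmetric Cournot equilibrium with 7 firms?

π_i = 36.125

Inverting demand: P = 58 − 0.5Q.
With 7 symmetric Cournot firms, each firm's FOC gives 58 − 4q = 24, so q = 8.5, Q = 7·8.5 = 59.5, and P = 28.25.
Each firm's profit = (28.25 − 24)·8.5 = 36.125.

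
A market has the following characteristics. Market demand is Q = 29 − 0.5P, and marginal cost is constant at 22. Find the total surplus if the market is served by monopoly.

Inverting demand: P = 58 − 2Q.
The monopolist equates marginal revenue to marginal cost: 58 − 4Q = 22, so Q = 9. From demand, P = 40.
CS = ½·(58 − 40)·9 = 81; PS = (40 − 22)·9 = 162; TS = 243.

TS = 243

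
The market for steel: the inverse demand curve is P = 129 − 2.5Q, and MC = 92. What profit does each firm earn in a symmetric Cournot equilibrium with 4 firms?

In a 4-firm Cournot equilibrium, symmetry and the first-order condition give q = (129 − 92)/(12.5) = 2.96. So Q = 11.84 and P = 99.4.
Each firm's profit = (99.4 − 92)·2.96 = 21.904.

π_i = 21.904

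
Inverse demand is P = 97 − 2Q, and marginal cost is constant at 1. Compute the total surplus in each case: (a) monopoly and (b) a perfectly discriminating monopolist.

Monopoly: TS = 1728; Perfect PD: TS = 2304

A monopolist chooses Q where MR = MC. MR = 97 − 4Q; setting this equal to 1 gives Q = 24 and P = 49.
CS = ½·(97 − 49)·24 = 576; PS = (49 − 1)·24 = 1152; TS = 1728.
A perfectly discriminating monopolist sells every unit with P(Q) ≥ MC(Q), so output equals the competitive quantity Q = 48. Each buyer pays their reservation price, so CS = 0 and the firm captures all surplus.
TS = 2304 (equal to competitive TS).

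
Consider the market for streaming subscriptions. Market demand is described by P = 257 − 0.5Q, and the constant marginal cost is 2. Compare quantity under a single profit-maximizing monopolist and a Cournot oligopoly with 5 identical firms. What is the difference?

Q rises by 170

A monopolist chooses Q where MR = MC. MR = 257 − Q; setting this equal to 2 gives Q = 255 and P = 129.5.
In a 5-firm Cournot equilibrium, symmetry and the first-order condition give q = (257 − 2)/(3) = 85. So Q = 425 and P = 44.5.
Change in quantity: 425 − 255 = 170.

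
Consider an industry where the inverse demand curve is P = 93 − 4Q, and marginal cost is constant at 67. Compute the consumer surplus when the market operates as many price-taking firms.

CS = 84.5

Perfect competition: P = MC = 67, so 93 − 4Q = 67 and Q = 6.5.
CS = ½·(93 − 67)·6.5 = 84.5.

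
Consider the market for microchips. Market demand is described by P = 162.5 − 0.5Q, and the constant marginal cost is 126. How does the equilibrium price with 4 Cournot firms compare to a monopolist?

With 4 symmetric Cournot firms, each firm's FOC gives 162.5 − 2.5q = 126, so q = 14.6, Q = 4·14.6 = 58.4, and P = 133.3.
Monopoly sets MR = MC: 162.5 − Q = 126 ⇒ Q = 36.5, P = 162.5 − 0.5·36.5 = 144.25.

Cournot: P = 133.3; Monopoly: P = 144.25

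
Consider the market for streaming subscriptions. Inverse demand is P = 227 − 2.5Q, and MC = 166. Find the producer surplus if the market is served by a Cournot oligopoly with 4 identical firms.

In a 4-firm Cournot equilibrium, symmetry and the first-order condition give q = (227 − 166)/(12.5) = 4.88. So Q = 19.52 and P = 178.2.
PS = (178.2 − 166)·19.52 = 238.144.

PS = 238.144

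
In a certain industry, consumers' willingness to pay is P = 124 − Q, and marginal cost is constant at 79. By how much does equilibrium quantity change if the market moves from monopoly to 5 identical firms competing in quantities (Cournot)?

Monopoly sets MR = MC: 124 − 2Q = 79 ⇒ Q = 22.5, P = 124 − 22.5 = 101.5.
With 5 symmetric Cournot firms, each firm's FOC gives 124 − 6q = 79, so q = 7.5, Q = 5·7.5 = 37.5, and P = 86.5.
Change in equilibrium quantity: 37.5 − 22.5 = 15.

Equilibrium quantity rises by 15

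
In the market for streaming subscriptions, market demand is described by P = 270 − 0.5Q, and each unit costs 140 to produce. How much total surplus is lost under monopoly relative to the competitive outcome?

DWL = 4225

Under competition P = MC = 140, so Q = (270 − 140)/0.5 = 260.
The monopolist equates marginal revenue to marginal cost: 270 − Q = 140, so Q = 130. From demand, P = 205.
DWL is the triangle between Q = 130 and Q = 260: ½·(260 − 130)·(205 − 140) = 4225.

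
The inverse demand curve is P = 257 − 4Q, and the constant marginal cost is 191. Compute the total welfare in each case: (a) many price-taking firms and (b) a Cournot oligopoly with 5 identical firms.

Competition: TS = 544.5; Cournot: TS = 529.375

Perfect competition: P = MC = 191, so 257 − 4Q = 191 and Q = 16.5.
CS = ½·(257 − 191)·16.5 = 544.5; PS = (191 − 191)·16.5 = 0; TS = 544.5.
In a 5-firm Cournot equilibrium, symmetry and the first-order condition give q = (257 − 191)/(24) = 2.75. So Q = 13.75 and P = 202.
CS = ½·(257 − 202)·13.75 = 378.125; PS = (202 − 191)·13.75 = 151.25; TS = 529.375.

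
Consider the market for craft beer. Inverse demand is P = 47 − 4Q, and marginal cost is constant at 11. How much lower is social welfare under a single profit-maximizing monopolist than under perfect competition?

Under competition P = MC = 11, so Q = (47 − 11)/4 = 9.
CS = ½·(47 − 11)·9 = 162; PS = (11 − 11)·9 = 0; TS = 162.
Monopoly sets MR = MC: 47 − 8Q = 11 ⇒ Q = 4.5, P = 47 − 4·4.5 = 29.
CS = ½·(47 − 29)·4.5 = 40.5; PS = (29 − 11)·4.5 = 81; TS = 121.5.
Change in social welfare: 121.5 − 162 = −40.5.

TS falls by 40.5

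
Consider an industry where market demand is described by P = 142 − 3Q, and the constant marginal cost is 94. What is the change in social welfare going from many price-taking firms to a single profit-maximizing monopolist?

Social welfare falls by 96

Under competition P = MC = 94, so Q = (142 − 94)/3 = 16.
CS = ½·(142 − 94)·16 = 384; PS = (94 − 94)·16 = 0; TS = 384.
The monopolist equates marginal revenue to marginal cost: 142 − 6Q = 94, so Q = 8. From demand, P = 118.
CS = ½·(142 − 118)·8 = 96; PS = (118 − 94)·8 = 192; TS = 288.
Change in social welfare: 288 − 384 = −96.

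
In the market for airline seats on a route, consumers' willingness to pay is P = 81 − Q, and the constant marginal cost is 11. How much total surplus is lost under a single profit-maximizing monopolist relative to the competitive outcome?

Perfect competition: P = MC = 11, so 81 − Q = 11 and Q = 70.
The monopolist equates marginal revenue to marginal cost: 81 − 2Q = 11, so Q = 35. From demand, P = 46.
DWL is the triangle between Q = 35 and Q = 70: ½·(70 − 35)·(46 − 11) = 612.5.

DWL = 612.5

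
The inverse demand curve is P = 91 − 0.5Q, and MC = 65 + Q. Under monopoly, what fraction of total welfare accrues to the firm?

PS/TS = 0.8

Monopoly sets MR = MC: 91 − Q = 65 + Q ⇒ Q = 13, P = 91 − 0.5·13 = 84.5.
CS = ½·(91 − 84.5)·13 = 42.25.
PS = P·Q − VC(Q) = 84.5·13 − (65·13 + ½·1·13²) = 169.
Share captured = PS/TS = 169/211.25 = 0.8.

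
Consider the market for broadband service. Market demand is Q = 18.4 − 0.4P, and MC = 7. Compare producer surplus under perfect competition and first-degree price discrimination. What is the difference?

PS rises by 304.2

Inverting demand: P = 46 − 2.5Q.
Competitive firms price at marginal cost: P = 7, giving Q = 15.6.
PS = (7 − 7)·15.6 = 0.
With perfect price discrimination, output is the efficient level Q = 15.6 (where demand meets MC), but every buyer pays their willingness to pay: CS = 0 and PS = total surplus.
PS = ½·(46 − 7)·15.6 = 304.2.
Change in producer surplus: 304.2 − 0 = 304.2.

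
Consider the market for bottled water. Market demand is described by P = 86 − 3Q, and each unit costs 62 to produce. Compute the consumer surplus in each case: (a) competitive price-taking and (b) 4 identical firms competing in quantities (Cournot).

Competition: CS = 96; Cournot: CS = 61.44

Competitive firms price at marginal cost: P = 62, giving Q = 8.
CS = ½·(86 − 62)·8 = 96.
Cournot with 4 identical firms: the symmetric best-response condition is 86 − 15q = 62. Each firm produces q = 1.6, total output Q = 6.4, price P = 66.8.
CS = ½·(86 − 66.8)·6.4 = 61.44.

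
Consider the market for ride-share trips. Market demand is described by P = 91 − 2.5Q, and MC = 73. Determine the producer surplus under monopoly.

Monopoly sets MR = MC: 91 − 5Q = 73 ⇒ Q = 3.6, P = 91 − 2.5·3.6 = 82.
PS = (82 − 73)·3.6 = 32.4.

PS = 32.4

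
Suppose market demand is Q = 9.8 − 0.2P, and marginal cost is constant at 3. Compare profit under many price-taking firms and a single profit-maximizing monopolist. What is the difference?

Inverting demand: P = 49 − 5Q.
Under competition P = MC = 3, so Q = (49 − 3)/5 = 9.2.
Profit = (3 − 3)·9.2 = 0.
A monopolist chooses Q where MR = MC. MR = 49 − 10Q; setting this equal to 3 gives Q = 4.6 and P = 26.
Profit = (26 − 3)·4.6 = 105.8.
Change in profit: 105.8 − 0 = 105.8.

Profit rises by 105.8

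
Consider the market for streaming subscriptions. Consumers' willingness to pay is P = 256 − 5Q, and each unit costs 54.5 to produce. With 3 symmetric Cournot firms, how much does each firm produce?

Cournot with 3 identical firms: the symmetric best-response condition is 256 − 20q = 54.5. Each firm produces q = 10.075, total output Q = 30.225, price P = 104.875.

q_i = 10.075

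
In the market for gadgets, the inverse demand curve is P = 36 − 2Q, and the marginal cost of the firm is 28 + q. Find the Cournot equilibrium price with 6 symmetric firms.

In a 6-firm Cournot equilibrium, symmetry and the first-order condition give q = (36 − 28)/(15) = 8/15. So Q = 3.2 and P = 29.6.

P = 29.6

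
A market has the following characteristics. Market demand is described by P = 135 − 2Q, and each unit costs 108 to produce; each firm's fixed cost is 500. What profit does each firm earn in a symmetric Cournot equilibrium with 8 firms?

With 8 symmetric Cournot firms, each firm's FOC gives 135 − 18q = 108, so q = 1.5, Q = 8·1.5 = 12, and P = 111.
Each firm's profit = (111 − 108)·1.5 − 500 = −495.5.

π_i = −495.5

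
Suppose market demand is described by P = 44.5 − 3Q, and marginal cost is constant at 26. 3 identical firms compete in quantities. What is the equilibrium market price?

P = 30.625

With 3 symmetric Cournot firms, each firm's FOC gives 44.5 − 12q = 26, so q = 37/24, Q = 3·37/24 = 4.625, and P = 30.625.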